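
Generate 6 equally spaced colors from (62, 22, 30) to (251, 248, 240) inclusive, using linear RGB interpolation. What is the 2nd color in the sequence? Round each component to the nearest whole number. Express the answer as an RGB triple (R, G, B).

With 6 swatches and endpoints inclusive, swatch 2 sits at t = (2 − 1)/(6 − 1) = 1/5 ≈ 0.2.
R = 62 + 0.2 × (251 − 62) = 99.8 → 100
G = 22 + 0.2 × (248 − 22) = 67.2 → 67
B = 30 + 0.2 × (240 − 30) = 72 → 72

(100, 67, 72)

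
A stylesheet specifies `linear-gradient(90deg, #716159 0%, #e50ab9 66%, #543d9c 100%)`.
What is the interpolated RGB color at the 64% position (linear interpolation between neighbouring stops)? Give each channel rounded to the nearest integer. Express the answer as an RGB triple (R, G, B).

(225, 13, 182)

64% lies between the 0% and 66% stops, so the local fraction is t = (64 − 0)/(66 − 0) = 64/66 ≈ 0.9697.
#716159 → (113, 97, 89); #e50ab9 → (229, 10, 185).
R = 113 + 0.9697 × (229 − 113) = 225.485 → 225
G = 97 + 0.9697 × (10 − 97) = 12.636 → 13
B = 89 + 0.9697 × (185 − 89) = 182.091 → 182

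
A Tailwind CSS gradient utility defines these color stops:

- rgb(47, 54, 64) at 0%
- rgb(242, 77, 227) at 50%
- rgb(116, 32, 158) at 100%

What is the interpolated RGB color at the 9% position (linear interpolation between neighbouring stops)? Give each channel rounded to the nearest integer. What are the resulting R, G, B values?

9% lies between the 0% and 50% stops, so the local fraction is t = (9 − 0)/(50 − 0) = 9/50 ≈ 0.18.
R = 47 + 0.18 × (242 − 47) = 82.1 → 82
G = 54 + 0.18 × (77 − 54) = 58.14 → 58
B = 64 + 0.18 × (227 − 64) = 93.34 → 93

(82, 58, 93)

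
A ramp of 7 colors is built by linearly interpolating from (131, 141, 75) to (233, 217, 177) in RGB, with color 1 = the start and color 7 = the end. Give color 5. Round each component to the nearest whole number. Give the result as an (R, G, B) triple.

With 7 swatches and endpoints inclusive, swatch 5 sits at t = (5 − 1)/(7 − 1) = 4/6 ≈ 0.6667.
R = 131 + 0.6667 × (233 − 131) = 199.003 → 199
G = 141 + 0.6667 × (217 − 141) = 191.669 → 192
B = 75 + 0.6667 × (177 − 75) = 143.003 → 143

(199, 192, 143)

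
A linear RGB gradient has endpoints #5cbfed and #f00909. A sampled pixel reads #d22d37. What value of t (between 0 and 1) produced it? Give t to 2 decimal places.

0.80

Invert the lerp on the B channel (largest span, 228): t = (55 − 237) / (9 − 237) = -182/-228 = 0.79825.
Check on R: (210 − 92)/(240 − 92) = 0.7973 ✓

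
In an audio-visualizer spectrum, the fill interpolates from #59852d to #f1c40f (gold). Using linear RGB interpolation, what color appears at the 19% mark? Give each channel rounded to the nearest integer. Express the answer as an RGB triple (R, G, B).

#59852d → (89, 133, 45); #f1c40f → (241, 196, 15).
19% corresponds to t = 0.19.
R = 89 + 0.19 × (241 − 89) = 89 + 0.19 × 152 = 117.88 → 118
G = 133 + 0.19 × (196 − 133) = 133 + 0.19 × 63 = 144.97 → 145
B = 45 + 0.19 × (15 − 45) = 45 + 0.19 × -30 = 39.3 → 39

(118, 145, 39)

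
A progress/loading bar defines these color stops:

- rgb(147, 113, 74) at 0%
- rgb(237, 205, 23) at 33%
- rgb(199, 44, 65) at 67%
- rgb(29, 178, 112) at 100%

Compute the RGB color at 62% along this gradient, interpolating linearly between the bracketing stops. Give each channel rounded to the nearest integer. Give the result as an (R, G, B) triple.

62% lies between the 33% and 67% stops, so the local fraction is t = (62 − 33)/(67 − 33) = 29/34 ≈ 0.8529.
R = 237 + 0.8529 × (199 − 237) = 204.59 → 205
G = 205 + 0.8529 × (44 − 205) = 67.683 → 68
B = 23 + 0.8529 × (65 − 23) = 58.822 → 59

(205, 68, 59)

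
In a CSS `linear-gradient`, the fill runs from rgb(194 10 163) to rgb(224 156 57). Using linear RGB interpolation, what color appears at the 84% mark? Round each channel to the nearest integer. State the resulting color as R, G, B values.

(219, 133, 74)

84% corresponds to t = 0.84.
R = 194 + 0.84 × (224 − 194) = 194 + 0.84 × 30 = 219.2 → 219
G = 10 + 0.84 × (156 − 10) = 10 + 0.84 × 146 = 132.64 → 133
B = 163 + 0.84 × (57 − 163) = 163 + 0.84 × -106 = 73.96 → 74
So the blended color is (219, 133, 74), about #db854a.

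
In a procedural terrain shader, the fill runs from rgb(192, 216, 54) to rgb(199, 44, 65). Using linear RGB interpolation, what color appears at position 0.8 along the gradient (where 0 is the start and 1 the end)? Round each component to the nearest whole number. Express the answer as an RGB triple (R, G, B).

(198, 78, 63)

R = 192 + 0.8 × (199 − 192) = 192 + 0.8 × 7 = 197.6 → 198
G = 216 + 0.8 × (44 − 216) = 216 + 0.8 × -172 = 78.4 → 78
B = 54 + 0.8 × (65 − 54) = 54 + 0.8 × 11 = 62.8 → 63
So the blended color is (198, 78, 63), about #c64e3f.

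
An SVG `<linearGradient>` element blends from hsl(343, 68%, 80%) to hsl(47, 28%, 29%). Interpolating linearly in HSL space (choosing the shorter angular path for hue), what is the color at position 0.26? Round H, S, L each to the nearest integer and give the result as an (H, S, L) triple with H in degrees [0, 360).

Hue: 47 − 343 = -296°, but |-296| > 180 so the shorter arc goes the other way: Δh = -296 + 360 = 64°.
H = 343 + 0.26 × (64) = 359.64 → 360 → 360 mod 360 = 0°
S = 68 + 0.26 × (28 − 68) = 57.6 → 58%
L = 80 + 0.26 × (29 − 80) = 66.74 → 67%

(0, 58, 67)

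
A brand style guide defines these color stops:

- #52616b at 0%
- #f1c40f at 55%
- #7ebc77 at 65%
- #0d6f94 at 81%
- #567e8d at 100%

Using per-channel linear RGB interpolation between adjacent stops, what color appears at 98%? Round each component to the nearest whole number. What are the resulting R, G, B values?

(78, 124, 142)

98% lies between the 81% and 100% stops, so the local fraction is t = (98 − 81)/(100 − 81) = 17/19 ≈ 0.8947.
#0d6f94 → (13, 111, 148); #567e8d → (86, 126, 141).
R = 13 + 0.8947 × (86 − 13) = 78.313 → 78
G = 111 + 0.8947 × (126 − 111) = 124.421 → 124
B = 148 + 0.8947 × (141 − 148) = 141.737 → 142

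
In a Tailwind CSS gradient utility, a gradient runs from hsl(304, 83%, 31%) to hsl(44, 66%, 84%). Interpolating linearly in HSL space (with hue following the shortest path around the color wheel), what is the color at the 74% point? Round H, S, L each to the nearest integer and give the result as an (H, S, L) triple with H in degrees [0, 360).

Hue: 44 − 304 = -260°, but |-260| > 180 so the shorter arc goes the other way: Δh = -260 + 360 = 100°.
H = 304 + 0.74 × (100) = 378 → 378 → 378 mod 360 = 18°
S = 83 + 0.74 × (66 − 83) = 70.42 → 70%
L = 31 + 0.74 × (84 − 31) = 70.22 → 70%

(18, 70, 70)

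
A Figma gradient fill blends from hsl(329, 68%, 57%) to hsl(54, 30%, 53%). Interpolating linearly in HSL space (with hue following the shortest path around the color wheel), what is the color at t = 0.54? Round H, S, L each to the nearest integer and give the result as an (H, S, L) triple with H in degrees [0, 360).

(15, 47, 55)

Hue: 54 − 329 = -275°, but |-275| > 180 so the shorter arc goes the other way: Δh = -275 + 360 = 85°.
H = 329 + 0.54 × (85) = 374.9 → 375 → 375 mod 360 = 15°
S = 68 + 0.54 × (30 − 68) = 47.48 → 47%
L = 57 + 0.54 × (53 − 57) = 54.84 → 55%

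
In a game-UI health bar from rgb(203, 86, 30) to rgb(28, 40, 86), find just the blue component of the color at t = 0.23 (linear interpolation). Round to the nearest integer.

43

B = 30 + 0.23 × (86 − 30) = 42.88 → 43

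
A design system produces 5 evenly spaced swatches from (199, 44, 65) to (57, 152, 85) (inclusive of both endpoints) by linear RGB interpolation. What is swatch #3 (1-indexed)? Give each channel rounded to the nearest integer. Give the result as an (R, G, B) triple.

With 5 swatches and endpoints inclusive, swatch 3 sits at t = (3 − 1)/(5 − 1) = 2/4 ≈ 0.5.
R = 199 + 0.5 × (57 − 199) = 128 → 128
G = 44 + 0.5 × (152 − 44) = 98 → 98
B = 65 + 0.5 × (85 − 65) = 75 → 75

(128, 98, 75)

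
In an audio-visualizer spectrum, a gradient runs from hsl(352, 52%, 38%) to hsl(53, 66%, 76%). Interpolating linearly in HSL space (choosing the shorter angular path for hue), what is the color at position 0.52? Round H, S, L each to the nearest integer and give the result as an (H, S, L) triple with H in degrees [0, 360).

Hue: 53 − 352 = -299°, but |-299| > 180 so the shorter arc goes the other way: Δh = -299 + 360 = 61°.
H = 352 + 0.52 × (61) = 383.72 → 384 → 384 mod 360 = 24°
S = 52 + 0.52 × (66 − 52) = 59.28 → 59%
L = 38 + 0.52 × (76 − 38) = 57.76 → 58%

(24, 59, 58)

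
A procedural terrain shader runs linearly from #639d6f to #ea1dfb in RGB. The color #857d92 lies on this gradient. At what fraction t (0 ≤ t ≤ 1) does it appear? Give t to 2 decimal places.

Invert the lerp on the B channel (largest span, 140): t = (146 − 111) / (251 − 111) = 35/140 = 0.25.
Check on R: (133 − 99)/(234 − 99) = 0.2519 ✓

0.25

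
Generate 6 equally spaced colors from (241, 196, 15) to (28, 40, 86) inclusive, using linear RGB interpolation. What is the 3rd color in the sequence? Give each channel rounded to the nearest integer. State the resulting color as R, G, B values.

(156, 134, 43)

With 6 swatches and endpoints inclusive, swatch 3 sits at t = (3 − 1)/(6 − 1) = 2/5 ≈ 0.4.
R = 241 + 0.4 × (28 − 241) = 155.8 → 156
G = 196 + 0.4 × (40 − 196) = 133.6 → 134
B = 15 + 0.4 × (86 − 15) = 43.4 → 43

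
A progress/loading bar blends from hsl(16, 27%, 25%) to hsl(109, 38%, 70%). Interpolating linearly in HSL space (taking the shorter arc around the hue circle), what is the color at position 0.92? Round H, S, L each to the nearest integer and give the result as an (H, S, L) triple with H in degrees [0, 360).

(102, 37, 66)

Hue arc: Δh = 109 − 16 = 93° (|Δh| ≤ 180, already the shorter path).
H = 16 + 0.92 × (93) = 101.56 → 102°
S = 27 + 0.92 × (38 − 27) = 37.12 → 37%
L = 25 + 0.92 × (70 − 25) = 66.4 → 66%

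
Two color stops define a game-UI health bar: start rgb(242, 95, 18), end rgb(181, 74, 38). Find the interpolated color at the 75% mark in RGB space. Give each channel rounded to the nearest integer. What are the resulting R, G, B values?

(196, 79, 33)

75% corresponds to t = 0.75.
R = 242 + 0.75 × (181 − 242) = 242 + 0.75 × -61 = 196.25 → 196
G = 95 + 0.75 × (74 − 95) = 95 + 0.75 × -21 = 79.25 → 79
B = 18 + 0.75 × (38 − 18) = 18 + 0.75 × 20 = 33 → 33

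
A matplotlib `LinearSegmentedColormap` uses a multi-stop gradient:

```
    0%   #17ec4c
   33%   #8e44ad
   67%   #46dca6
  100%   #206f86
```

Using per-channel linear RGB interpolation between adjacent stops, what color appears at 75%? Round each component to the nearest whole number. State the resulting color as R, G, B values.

75% lies between the 67% and 100% stops, so the local fraction is t = (75 − 67)/(100 − 67) = 8/33 ≈ 0.2424.
#46dca6 → (70, 220, 166); #206f86 → (32, 111, 134).
R = 70 + 0.2424 × (32 − 70) = 60.789 → 61
G = 220 + 0.2424 × (111 − 220) = 193.578 → 194
B = 166 + 0.2424 × (134 − 166) = 158.243 → 158

(61, 194, 158)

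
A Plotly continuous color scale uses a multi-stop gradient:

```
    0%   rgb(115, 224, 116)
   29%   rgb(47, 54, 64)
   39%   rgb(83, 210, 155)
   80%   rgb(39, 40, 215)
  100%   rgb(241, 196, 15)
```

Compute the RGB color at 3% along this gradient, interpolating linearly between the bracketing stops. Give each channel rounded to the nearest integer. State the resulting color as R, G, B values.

(108, 206, 111)

3% lies between the 0% and 29% stops, so the local fraction is t = (3 − 0)/(29 − 0) = 3/29 ≈ 0.1034.
R = 115 + 0.1034 × (47 − 115) = 107.969 → 108
G = 224 + 0.1034 × (54 − 224) = 206.422 → 206
B = 116 + 0.1034 × (64 − 116) = 110.623 → 111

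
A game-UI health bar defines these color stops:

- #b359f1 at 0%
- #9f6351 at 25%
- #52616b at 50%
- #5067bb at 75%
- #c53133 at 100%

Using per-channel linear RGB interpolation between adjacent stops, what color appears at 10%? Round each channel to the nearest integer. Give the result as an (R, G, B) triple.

10% lies between the 0% and 25% stops, so the local fraction is t = (10 − 0)/(25 − 0) = 10/25 ≈ 0.4.
#b359f1 → (179, 89, 241); #9f6351 → (159, 99, 81).
R = 179 + 0.4 × (159 − 179) = 171 → 171
G = 89 + 0.4 × (99 − 89) = 93 → 93
B = 241 + 0.4 × (81 − 241) = 177 → 177

(171, 93, 177)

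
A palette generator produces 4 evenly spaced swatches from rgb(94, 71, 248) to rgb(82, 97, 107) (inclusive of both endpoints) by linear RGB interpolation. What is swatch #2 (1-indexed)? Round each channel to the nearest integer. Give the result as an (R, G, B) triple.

With 4 swatches and endpoints inclusive, swatch 2 sits at t = (2 − 1)/(4 − 1) = 1/3 ≈ 0.3333.
R = 94 + 0.3333 × (82 − 94) = 90 → 90
G = 71 + 0.3333 × (97 − 71) = 79.666 → 80
B = 248 + 0.3333 × (107 − 248) = 201.005 → 201

(90, 80, 201)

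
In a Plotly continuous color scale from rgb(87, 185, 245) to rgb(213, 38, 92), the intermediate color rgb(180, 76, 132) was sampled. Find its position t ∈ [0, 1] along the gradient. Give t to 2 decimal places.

0.74

Invert the lerp on the B channel (largest span, 153): t = (132 − 245) / (92 − 245) = -113/-153 = 0.73856.
Check on R: (180 − 87)/(213 − 87) = 0.7381 ✓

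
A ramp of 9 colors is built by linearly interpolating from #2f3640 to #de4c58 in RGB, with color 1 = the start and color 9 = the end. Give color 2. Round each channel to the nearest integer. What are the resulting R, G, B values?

With 9 swatches and endpoints inclusive, swatch 2 sits at t = (2 − 1)/(9 − 1) = 1/8 ≈ 0.125.
#2f3640 → (47, 54, 64); #de4c58 → (222, 76, 88).
R = 47 + 0.125 × (222 − 47) = 68.875 → 69
G = 54 + 0.125 × (76 − 54) = 56.75 → 57
B = 64 + 0.125 × (88 − 64) = 67 → 67

(69, 57, 67)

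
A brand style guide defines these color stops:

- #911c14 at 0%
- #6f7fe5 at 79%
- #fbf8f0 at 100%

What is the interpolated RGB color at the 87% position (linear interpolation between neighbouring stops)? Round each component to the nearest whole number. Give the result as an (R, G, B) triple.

(164, 173, 233)

87% lies between the 79% and 100% stops, so the local fraction is t = (87 − 79)/(100 − 79) = 8/21 ≈ 0.381.
#6f7fe5 → (111, 127, 229); #fbf8f0 → (251, 248, 240).
R = 111 + 0.381 × (251 − 111) = 164.34 → 164
G = 127 + 0.381 × (248 − 127) = 173.101 → 173
B = 229 + 0.381 × (240 − 229) = 233.191 → 233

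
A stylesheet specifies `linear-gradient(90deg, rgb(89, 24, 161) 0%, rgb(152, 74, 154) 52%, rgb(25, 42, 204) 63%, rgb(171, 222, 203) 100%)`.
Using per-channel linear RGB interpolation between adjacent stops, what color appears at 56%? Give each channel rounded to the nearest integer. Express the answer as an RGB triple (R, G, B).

56% lies between the 52% and 63% stops, so the local fraction is t = (56 − 52)/(63 − 52) = 4/11 ≈ 0.3636.
R = 152 + 0.3636 × (25 − 152) = 105.823 → 106
G = 74 + 0.3636 × (42 − 74) = 62.365 → 62
B = 154 + 0.3636 × (204 − 154) = 172.18 → 172

(106, 62, 172)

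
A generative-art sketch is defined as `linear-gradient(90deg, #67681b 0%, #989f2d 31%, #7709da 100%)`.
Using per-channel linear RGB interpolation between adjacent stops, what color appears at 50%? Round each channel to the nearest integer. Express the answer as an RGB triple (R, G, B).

(143, 118, 93)

50% lies between the 31% and 100% stops, so the local fraction is t = (50 − 31)/(100 − 31) = 19/69 ≈ 0.2754.
#989f2d → (152, 159, 45); #7709da → (119, 9, 218).
R = 152 + 0.2754 × (119 − 152) = 142.912 → 143
G = 159 + 0.2754 × (9 − 159) = 117.69 → 118
B = 45 + 0.2754 × (218 − 45) = 92.644 → 93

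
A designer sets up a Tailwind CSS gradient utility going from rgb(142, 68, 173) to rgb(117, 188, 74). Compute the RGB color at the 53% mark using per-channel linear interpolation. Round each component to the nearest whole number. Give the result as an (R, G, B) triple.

53% corresponds to t = 0.53.
R = 142 + 0.53 × (117 − 142) = 142 + 0.53 × -25 = 128.75 → 129
G = 68 + 0.53 × (188 − 68) = 68 + 0.53 × 120 = 131.6 → 132
B = 173 + 0.53 × (74 − 173) = 173 + 0.53 × -99 = 120.53 → 121

(129, 132, 121)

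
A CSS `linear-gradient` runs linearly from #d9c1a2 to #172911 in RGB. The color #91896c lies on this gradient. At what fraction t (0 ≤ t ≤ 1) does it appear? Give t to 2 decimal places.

0.37

Invert the lerp on the R channel (largest span, 194): t = (145 − 217) / (23 − 217) = -72/-194 = 0.37113.
Check on G: (137 − 193)/(41 − 193) = 0.3684 ✓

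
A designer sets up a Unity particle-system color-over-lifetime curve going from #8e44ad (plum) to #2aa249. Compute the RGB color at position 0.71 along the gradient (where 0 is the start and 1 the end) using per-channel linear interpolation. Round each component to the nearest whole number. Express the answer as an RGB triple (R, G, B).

#8e44ad → (142, 68, 173); #2aa249 → (42, 162, 73).
R = 142 + 0.71 × (42 − 142) = 142 + 0.71 × -100 = 71 → 71
G = 68 + 0.71 × (162 − 68) = 68 + 0.71 × 94 = 134.74 → 135
B = 173 + 0.71 × (73 − 173) = 173 + 0.71 × -100 = 102 → 102

(71, 135, 102)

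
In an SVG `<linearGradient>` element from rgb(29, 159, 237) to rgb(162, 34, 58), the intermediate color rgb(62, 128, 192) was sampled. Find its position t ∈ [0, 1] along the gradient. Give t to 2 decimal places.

0.25

Invert the lerp on the B channel (largest span, 179): t = (192 − 237) / (58 − 237) = -45/-179 = 0.2514.
Check on R: (62 − 29)/(162 − 29) = 0.2481 ✓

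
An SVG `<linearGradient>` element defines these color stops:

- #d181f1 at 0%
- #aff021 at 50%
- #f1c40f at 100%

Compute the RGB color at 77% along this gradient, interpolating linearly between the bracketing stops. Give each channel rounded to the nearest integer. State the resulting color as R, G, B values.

77% lies between the 50% and 100% stops, so the local fraction is t = (77 − 50)/(100 − 50) = 27/50 ≈ 0.54.
#aff021 → (175, 240, 33); #f1c40f → (241, 196, 15).
R = 175 + 0.54 × (241 − 175) = 210.64 → 211
G = 240 + 0.54 × (196 − 240) = 216.24 → 216
B = 33 + 0.54 × (15 − 33) = 23.28 → 23

(211, 216, 23)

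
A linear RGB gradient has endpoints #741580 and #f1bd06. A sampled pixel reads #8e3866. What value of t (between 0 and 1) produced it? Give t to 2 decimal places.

0.21

Invert the lerp on the G channel (largest span, 168): t = (56 − 21) / (189 − 21) = 35/168 = 0.20833.
Check on R: (142 − 116)/(241 − 116) = 0.208 ✓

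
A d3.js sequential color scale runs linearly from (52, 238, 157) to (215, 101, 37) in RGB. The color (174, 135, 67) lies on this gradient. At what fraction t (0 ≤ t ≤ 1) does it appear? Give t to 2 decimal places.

0.75

Invert the lerp on the R channel (largest span, 163): t = (174 − 52) / (215 − 52) = 122/163 = 0.74847.
Check on G: (135 − 238)/(101 − 238) = 0.7518 ✓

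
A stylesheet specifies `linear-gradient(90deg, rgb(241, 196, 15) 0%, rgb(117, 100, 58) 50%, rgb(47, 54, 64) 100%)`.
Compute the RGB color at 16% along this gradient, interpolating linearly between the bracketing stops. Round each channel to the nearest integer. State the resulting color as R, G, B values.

(201, 165, 29)

16% lies between the 0% and 50% stops, so the local fraction is t = (16 − 0)/(50 − 0) = 16/50 ≈ 0.32.
R = 241 + 0.32 × (117 − 241) = 201.32 → 201
G = 196 + 0.32 × (100 − 196) = 165.28 → 165
B = 15 + 0.32 × (58 − 15) = 28.76 → 29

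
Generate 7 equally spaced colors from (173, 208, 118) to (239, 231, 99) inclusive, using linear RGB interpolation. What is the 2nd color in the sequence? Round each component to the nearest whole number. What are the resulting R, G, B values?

With 7 swatches and endpoints inclusive, swatch 2 sits at t = (2 − 1)/(7 − 1) = 1/6 ≈ 0.1667.
R = 173 + 0.1667 × (239 − 173) = 184.002 → 184
G = 208 + 0.1667 × (231 − 208) = 211.834 → 212
B = 118 + 0.1667 × (99 − 118) = 114.833 → 115

(184, 212, 115)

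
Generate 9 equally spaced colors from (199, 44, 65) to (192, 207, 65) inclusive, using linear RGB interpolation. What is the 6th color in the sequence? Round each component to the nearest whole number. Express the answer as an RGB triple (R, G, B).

With 9 swatches and endpoints inclusive, swatch 6 sits at t = (6 − 1)/(9 − 1) = 5/8 ≈ 0.625.
R = 199 + 0.625 × (192 − 199) = 194.625 → 195
G = 44 + 0.625 × (207 − 44) = 145.875 → 146
B = 65 + 0.625 × (65 − 65) = 65 → 65

(195, 146, 65)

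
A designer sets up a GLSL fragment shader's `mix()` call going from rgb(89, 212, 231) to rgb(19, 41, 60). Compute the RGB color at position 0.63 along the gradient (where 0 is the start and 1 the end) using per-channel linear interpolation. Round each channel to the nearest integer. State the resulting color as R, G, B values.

R = 89 + 0.63 × (19 − 89) = 89 + 0.63 × -70 = 44.9 → 45
G = 212 + 0.63 × (41 − 212) = 212 + 0.63 × -171 = 104.27 → 104
B = 231 + 0.63 × (60 − 231) = 231 + 0.63 × -171 = 123.27 → 123

(45, 104, 123)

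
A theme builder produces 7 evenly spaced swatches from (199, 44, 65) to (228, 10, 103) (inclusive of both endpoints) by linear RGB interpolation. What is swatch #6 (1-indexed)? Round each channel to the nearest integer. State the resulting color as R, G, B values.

(223, 16, 97)

With 7 swatches and endpoints inclusive, swatch 6 sits at t = (6 − 1)/(7 − 1) = 5/6 ≈ 0.8333.
R = 199 + 0.8333 × (228 − 199) = 223.166 → 223
G = 44 + 0.8333 × (10 − 44) = 15.668 → 16
B = 65 + 0.8333 × (103 − 65) = 96.665 → 97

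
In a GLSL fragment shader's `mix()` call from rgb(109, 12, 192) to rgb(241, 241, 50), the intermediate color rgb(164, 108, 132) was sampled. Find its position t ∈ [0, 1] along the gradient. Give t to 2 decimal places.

0.42

Invert the lerp on the G channel (largest span, 229): t = (108 − 12) / (241 − 12) = 96/229 = 0.41921.
Check on R: (164 − 109)/(241 − 109) = 0.4167 ✓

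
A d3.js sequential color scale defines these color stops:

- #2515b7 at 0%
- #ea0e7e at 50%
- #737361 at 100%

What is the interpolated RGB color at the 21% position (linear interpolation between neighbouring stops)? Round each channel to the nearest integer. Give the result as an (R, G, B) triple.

(120, 18, 159)

21% lies between the 0% and 50% stops, so the local fraction is t = (21 − 0)/(50 − 0) = 21/50 ≈ 0.42.
#2515b7 → (37, 21, 183); #ea0e7e → (234, 14, 126).
R = 37 + 0.42 × (234 − 37) = 119.74 → 120
G = 21 + 0.42 × (14 − 21) = 18.06 → 18
B = 183 + 0.42 × (126 − 183) = 159.06 → 159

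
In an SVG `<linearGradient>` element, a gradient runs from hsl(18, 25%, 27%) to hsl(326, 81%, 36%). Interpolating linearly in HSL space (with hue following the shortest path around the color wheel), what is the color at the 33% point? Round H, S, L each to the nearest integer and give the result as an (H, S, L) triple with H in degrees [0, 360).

(1, 43, 30)

Hue: 326 − 18 = 308°, but |308| > 180 so the shorter arc goes the other way: Δh = 308 − 360 = -52°.
H = 18 + 0.33 × (-52) = 0.84 → 1°
S = 25 + 0.33 × (81 − 25) = 43.48 → 43%
L = 27 + 0.33 × (36 − 27) = 29.97 → 30%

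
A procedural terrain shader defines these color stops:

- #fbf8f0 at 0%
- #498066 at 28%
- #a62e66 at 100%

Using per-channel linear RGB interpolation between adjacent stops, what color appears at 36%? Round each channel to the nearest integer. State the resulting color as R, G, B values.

36% lies between the 28% and 100% stops, so the local fraction is t = (36 − 28)/(100 − 28) = 8/72 ≈ 0.1111.
#498066 → (73, 128, 102); #a62e66 → (166, 46, 102).
R = 73 + 0.1111 × (166 − 73) = 83.332 → 83
G = 128 + 0.1111 × (46 − 128) = 118.89 → 119
B = 102 + 0.1111 × (102 − 102) = 102 → 102

(83, 119, 102)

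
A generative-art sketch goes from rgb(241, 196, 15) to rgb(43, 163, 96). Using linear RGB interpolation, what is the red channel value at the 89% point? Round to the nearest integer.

65

R = 241 + 0.89 × (43 − 241) = 64.78 → 65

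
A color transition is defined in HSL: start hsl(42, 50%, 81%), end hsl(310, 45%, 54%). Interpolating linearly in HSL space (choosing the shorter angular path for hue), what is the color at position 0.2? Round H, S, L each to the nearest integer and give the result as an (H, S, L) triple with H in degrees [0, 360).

(24, 49, 76)

Hue: 310 − 42 = 268°, but |268| > 180 so the shorter arc goes the other way: Δh = 268 − 360 = -92°.
H = 42 + 0.2 × (-92) = 23.6 → 24°
S = 50 + 0.2 × (45 − 50) = 49 → 49%
L = 81 + 0.2 × (54 − 81) = 75.6 → 76%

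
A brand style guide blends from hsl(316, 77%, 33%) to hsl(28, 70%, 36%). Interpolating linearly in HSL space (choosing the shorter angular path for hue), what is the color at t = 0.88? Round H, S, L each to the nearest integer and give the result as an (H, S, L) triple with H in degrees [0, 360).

Hue: 28 − 316 = -288°, but |-288| > 180 so the shorter arc goes the other way: Δh = -288 + 360 = 72°.
H = 316 + 0.88 × (72) = 379.36 → 379 → 379 mod 360 = 19°
S = 77 + 0.88 × (70 − 77) = 70.84 → 71%
L = 33 + 0.88 × (36 − 33) = 35.64 → 36%

(19, 71, 36)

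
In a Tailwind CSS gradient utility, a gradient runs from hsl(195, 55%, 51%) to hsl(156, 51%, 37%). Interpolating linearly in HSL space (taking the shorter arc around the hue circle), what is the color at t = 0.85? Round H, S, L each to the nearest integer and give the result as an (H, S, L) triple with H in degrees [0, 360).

Hue arc: Δh = 156 − 195 = -39° (|Δh| ≤ 180, already the shorter path).
H = 195 + 0.85 × (-39) = 161.85 → 162°
S = 55 + 0.85 × (51 − 55) = 51.6 → 52%
L = 51 + 0.85 × (37 − 51) = 39.1 → 39%

(162, 52, 39)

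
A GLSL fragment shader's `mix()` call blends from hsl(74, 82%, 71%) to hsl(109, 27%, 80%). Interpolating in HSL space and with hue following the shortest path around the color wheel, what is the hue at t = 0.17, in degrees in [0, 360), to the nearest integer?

80

Hue arc: Δh = 109 − 74 = 35° (|Δh| ≤ 180, already the shorter path).
H = 74 + 0.17 × (35) = 79.95 → 80°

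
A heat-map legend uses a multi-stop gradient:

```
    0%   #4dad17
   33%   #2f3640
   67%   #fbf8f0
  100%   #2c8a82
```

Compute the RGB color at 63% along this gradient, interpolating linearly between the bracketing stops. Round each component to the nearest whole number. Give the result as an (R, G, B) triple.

(227, 225, 219)

63% lies between the 33% and 67% stops, so the local fraction is t = (63 − 33)/(67 − 33) = 30/34 ≈ 0.8824.
#2f3640 → (47, 54, 64); #fbf8f0 → (251, 248, 240).
R = 47 + 0.8824 × (251 − 47) = 227.01 → 227
G = 54 + 0.8824 × (248 − 54) = 225.186 → 225
B = 64 + 0.8824 × (240 − 64) = 219.302 → 219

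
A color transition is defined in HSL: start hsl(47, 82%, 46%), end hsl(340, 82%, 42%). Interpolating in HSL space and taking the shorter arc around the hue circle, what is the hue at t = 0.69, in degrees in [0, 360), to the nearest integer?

Hue: 340 − 47 = 293°, but |293| > 180 so the shorter arc goes the other way: Δh = 293 − 360 = -67°.
H = 47 + 0.69 × (-67) = 0.77 → 1°

1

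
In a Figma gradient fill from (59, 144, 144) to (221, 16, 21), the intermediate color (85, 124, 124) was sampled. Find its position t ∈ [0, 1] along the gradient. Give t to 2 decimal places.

0.16

Invert the lerp on the R channel (largest span, 162): t = (85 − 59) / (221 − 59) = 26/162 = 0.16049.
Check on G: (124 − 144)/(16 − 144) = 0.1562 ✓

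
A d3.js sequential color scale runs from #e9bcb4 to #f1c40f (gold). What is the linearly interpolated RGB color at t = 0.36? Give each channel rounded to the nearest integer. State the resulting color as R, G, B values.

(236, 191, 121)

#e9bcb4 → (233, 188, 180); #f1c40f → (241, 196, 15).
R = 233 + 0.36 × (241 − 233) = 233 + 0.36 × 8 = 235.88 → 236
G = 188 + 0.36 × (196 − 188) = 188 + 0.36 × 8 = 190.88 → 191
B = 180 + 0.36 × (15 − 180) = 180 + 0.36 × -165 = 120.6 → 121
So the blended color is (236, 191, 121), about #ecbf79.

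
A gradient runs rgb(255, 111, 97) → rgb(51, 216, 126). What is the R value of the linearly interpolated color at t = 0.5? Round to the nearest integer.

153

R = 255 + 0.5 × (51 − 255) = 153 → 153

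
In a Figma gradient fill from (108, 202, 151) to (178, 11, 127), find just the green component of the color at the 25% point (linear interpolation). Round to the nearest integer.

G = 202 + 0.25 × (11 − 202) = 154.25 → 154

154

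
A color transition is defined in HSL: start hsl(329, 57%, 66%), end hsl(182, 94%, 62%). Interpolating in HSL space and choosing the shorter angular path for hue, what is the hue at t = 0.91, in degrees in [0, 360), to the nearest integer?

195

Hue arc: Δh = 182 − 329 = -147° (|Δh| ≤ 180, already the shorter path).
H = 329 + 0.91 × (-147) = 195.23 → 195°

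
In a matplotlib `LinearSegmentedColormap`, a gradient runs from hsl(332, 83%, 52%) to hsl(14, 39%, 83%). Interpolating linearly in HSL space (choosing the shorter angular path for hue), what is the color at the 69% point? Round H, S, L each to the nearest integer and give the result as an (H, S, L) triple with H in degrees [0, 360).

(1, 53, 73)

Hue: 14 − 332 = -318°, but |-318| > 180 so the shorter arc goes the other way: Δh = -318 + 360 = 42°.
H = 332 + 0.69 × (42) = 360.98 → 361 → 361 mod 360 = 1°
S = 83 + 0.69 × (39 − 83) = 52.64 → 53%
L = 52 + 0.69 × (83 − 52) = 73.39 → 73%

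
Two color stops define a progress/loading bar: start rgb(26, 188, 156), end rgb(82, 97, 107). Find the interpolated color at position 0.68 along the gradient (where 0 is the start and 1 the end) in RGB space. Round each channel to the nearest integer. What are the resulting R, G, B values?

(64, 126, 123)

R = 26 + 0.68 × (82 − 26) = 26 + 0.68 × 56 = 64.08 → 64
G = 188 + 0.68 × (97 − 188) = 188 + 0.68 × -91 = 126.12 → 126
B = 156 + 0.68 × (107 − 156) = 156 + 0.68 × -49 = 122.68 → 123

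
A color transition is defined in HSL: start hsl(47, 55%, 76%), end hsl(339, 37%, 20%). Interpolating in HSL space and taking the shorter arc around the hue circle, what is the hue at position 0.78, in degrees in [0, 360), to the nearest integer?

354

Hue: 339 − 47 = 292°, but |292| > 180 so the shorter arc goes the other way: Δh = 292 − 360 = -68°.
H = 47 + 0.78 × (-68) = -6.04 → -6 → -6 mod 360 = 354°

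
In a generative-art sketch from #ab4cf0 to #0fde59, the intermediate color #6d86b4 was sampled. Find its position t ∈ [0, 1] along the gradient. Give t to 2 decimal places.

Invert the lerp on the R channel (largest span, 156): t = (109 − 171) / (15 − 171) = -62/-156 = 0.39744.
Check on G: (134 − 76)/(222 − 76) = 0.3973 ✓

0.40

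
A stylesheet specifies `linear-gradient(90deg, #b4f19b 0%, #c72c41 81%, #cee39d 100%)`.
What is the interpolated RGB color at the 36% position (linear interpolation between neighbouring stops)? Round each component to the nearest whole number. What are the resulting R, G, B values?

(188, 153, 115)

36% lies between the 0% and 81% stops, so the local fraction is t = (36 − 0)/(81 − 0) = 36/81 ≈ 0.4444.
#b4f19b → (180, 241, 155); #c72c41 → (199, 44, 65).
R = 180 + 0.4444 × (199 − 180) = 188.444 → 188
G = 241 + 0.4444 × (44 − 241) = 153.453 → 153
B = 155 + 0.4444 × (65 − 155) = 115.004 → 115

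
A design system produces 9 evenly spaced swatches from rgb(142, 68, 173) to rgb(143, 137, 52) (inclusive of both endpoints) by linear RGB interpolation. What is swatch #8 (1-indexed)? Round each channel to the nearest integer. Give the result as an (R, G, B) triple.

With 9 swatches and endpoints inclusive, swatch 8 sits at t = (8 − 1)/(9 − 1) = 7/8 ≈ 0.875.
R = 142 + 0.875 × (143 − 142) = 142.875 → 143
G = 68 + 0.875 × (137 − 68) = 128.375 → 128
B = 173 + 0.875 × (52 − 173) = 67.125 → 67

(143, 128, 67)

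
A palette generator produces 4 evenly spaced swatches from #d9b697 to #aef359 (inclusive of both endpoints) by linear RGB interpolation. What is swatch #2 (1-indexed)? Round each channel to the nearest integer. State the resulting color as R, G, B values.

With 4 swatches and endpoints inclusive, swatch 2 sits at t = (2 − 1)/(4 − 1) = 1/3 ≈ 0.3333.
#d9b697 → (217, 182, 151); #aef359 → (174, 243, 89).
R = 217 + 0.3333 × (174 − 217) = 202.668 → 203
G = 182 + 0.3333 × (243 − 182) = 202.331 → 202
B = 151 + 0.3333 × (89 − 151) = 130.335 → 130

(203, 202, 130)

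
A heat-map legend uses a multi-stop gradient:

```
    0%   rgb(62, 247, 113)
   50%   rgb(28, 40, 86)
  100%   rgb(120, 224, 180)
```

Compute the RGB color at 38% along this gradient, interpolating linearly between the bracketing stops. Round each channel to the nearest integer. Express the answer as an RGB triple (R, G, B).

(36, 90, 92)

38% lies between the 0% and 50% stops, so the local fraction is t = (38 − 0)/(50 − 0) = 38/50 ≈ 0.76.
R = 62 + 0.76 × (28 − 62) = 36.16 → 36
G = 247 + 0.76 × (40 − 247) = 89.68 → 90
B = 113 + 0.76 × (86 − 113) = 92.48 → 92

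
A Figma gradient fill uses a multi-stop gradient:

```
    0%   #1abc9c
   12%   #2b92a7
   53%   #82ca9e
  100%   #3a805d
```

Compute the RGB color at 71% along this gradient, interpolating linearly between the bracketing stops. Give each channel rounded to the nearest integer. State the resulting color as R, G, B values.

71% lies between the 53% and 100% stops, so the local fraction is t = (71 − 53)/(100 − 53) = 18/47 ≈ 0.383.
#82ca9e → (130, 202, 158); #3a805d → (58, 128, 93).
R = 130 + 0.383 × (58 − 130) = 102.424 → 102
G = 202 + 0.383 × (128 − 202) = 173.658 → 174
B = 158 + 0.383 × (93 − 158) = 133.105 → 133

(102, 174, 133)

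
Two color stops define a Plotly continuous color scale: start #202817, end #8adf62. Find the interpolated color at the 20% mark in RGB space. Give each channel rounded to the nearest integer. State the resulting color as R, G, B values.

#202817 → (32, 40, 23); #8adf62 → (138, 223, 98).
20% corresponds to t = 0.2.
R = 32 + 0.2 × (138 − 32) = 32 + 0.2 × 106 = 53.2 → 53
G = 40 + 0.2 × (223 − 40) = 40 + 0.2 × 183 = 76.6 → 77
B = 23 + 0.2 × (98 − 23) = 23 + 0.2 × 75 = 38 → 38
So the blended color is (53, 77, 38), about #354d26.

(53, 77, 38)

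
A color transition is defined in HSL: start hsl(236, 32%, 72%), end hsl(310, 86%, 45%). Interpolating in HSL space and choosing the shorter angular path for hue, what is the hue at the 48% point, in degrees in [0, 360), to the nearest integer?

272

Hue arc: Δh = 310 − 236 = 74° (|Δh| ≤ 180, already the shorter path).
H = 236 + 0.48 × (74) = 271.52 → 272°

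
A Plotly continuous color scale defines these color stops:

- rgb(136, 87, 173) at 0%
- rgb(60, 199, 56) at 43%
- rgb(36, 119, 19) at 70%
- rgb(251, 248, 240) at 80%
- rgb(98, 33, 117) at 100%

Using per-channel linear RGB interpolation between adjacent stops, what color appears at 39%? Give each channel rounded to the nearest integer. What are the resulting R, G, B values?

(67, 189, 67)

39% lies between the 0% and 43% stops, so the local fraction is t = (39 − 0)/(43 − 0) = 39/43 ≈ 0.907.
R = 136 + 0.907 × (60 − 136) = 67.068 → 67
G = 87 + 0.907 × (199 − 87) = 188.584 → 189
B = 173 + 0.907 × (56 − 173) = 66.881 → 67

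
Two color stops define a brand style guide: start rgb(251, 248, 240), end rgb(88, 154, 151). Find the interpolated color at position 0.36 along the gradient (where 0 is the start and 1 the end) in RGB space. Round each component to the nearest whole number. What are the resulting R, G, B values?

R = 251 + 0.36 × (88 − 251) = 251 + 0.36 × -163 = 192.32 → 192
G = 248 + 0.36 × (154 − 248) = 248 + 0.36 × -94 = 214.16 → 214
B = 240 + 0.36 × (151 − 240) = 240 + 0.36 × -89 = 207.96 → 208
So the blended color is (192, 214, 208), about #c0d6d0.

(192, 214, 208)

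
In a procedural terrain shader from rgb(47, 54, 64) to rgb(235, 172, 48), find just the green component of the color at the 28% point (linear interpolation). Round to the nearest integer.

87

G = 54 + 0.28 × (172 − 54) = 87.04 → 87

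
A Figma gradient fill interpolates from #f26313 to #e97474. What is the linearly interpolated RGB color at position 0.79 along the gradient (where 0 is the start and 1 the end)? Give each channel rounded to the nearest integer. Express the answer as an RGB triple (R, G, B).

(235, 112, 96)

#f26313 → (242, 99, 19); #e97474 → (233, 116, 116).
R = 242 + 0.79 × (233 − 242) = 242 + 0.79 × -9 = 234.89 → 235
G = 99 + 0.79 × (116 − 99) = 99 + 0.79 × 17 = 112.43 → 112
B = 19 + 0.79 × (116 − 19) = 19 + 0.79 × 97 = 95.63 → 96
So the blended color is (235, 112, 96), about #eb7060.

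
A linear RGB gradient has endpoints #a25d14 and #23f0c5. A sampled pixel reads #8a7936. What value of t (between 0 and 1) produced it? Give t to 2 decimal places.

0.19

Invert the lerp on the B channel (largest span, 177): t = (54 − 20) / (197 − 20) = 34/177 = 0.19209.
Check on R: (138 − 162)/(35 − 162) = 0.189 ✓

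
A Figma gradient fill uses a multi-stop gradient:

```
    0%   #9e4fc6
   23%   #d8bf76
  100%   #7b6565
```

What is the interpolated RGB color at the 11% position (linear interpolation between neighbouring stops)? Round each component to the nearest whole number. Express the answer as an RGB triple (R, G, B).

(186, 133, 160)

11% lies between the 0% and 23% stops, so the local fraction is t = (11 − 0)/(23 − 0) = 11/23 ≈ 0.4783.
#9e4fc6 → (158, 79, 198); #d8bf76 → (216, 191, 118).
R = 158 + 0.4783 × (216 − 158) = 185.741 → 186
G = 79 + 0.4783 × (191 − 79) = 132.57 → 133
B = 198 + 0.4783 × (118 − 198) = 159.736 → 160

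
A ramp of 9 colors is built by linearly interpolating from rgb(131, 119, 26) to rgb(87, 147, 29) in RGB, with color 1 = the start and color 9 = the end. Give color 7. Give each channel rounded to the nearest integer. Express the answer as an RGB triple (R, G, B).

With 9 swatches and endpoints inclusive, swatch 7 sits at t = (7 − 1)/(9 − 1) = 6/8 ≈ 0.75.
R = 131 + 0.75 × (87 − 131) = 98 → 98
G = 119 + 0.75 × (147 − 119) = 140 → 140
B = 26 + 0.75 × (29 − 26) = 28.25 → 28

(98, 140, 28)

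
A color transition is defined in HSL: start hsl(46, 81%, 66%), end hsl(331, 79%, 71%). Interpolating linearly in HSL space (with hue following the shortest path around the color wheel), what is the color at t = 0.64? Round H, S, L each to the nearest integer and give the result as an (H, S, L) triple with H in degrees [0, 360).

(358, 80, 69)

Hue: 331 − 46 = 285°, but |285| > 180 so the shorter arc goes the other way: Δh = 285 − 360 = -75°.
H = 46 + 0.64 × (-75) = -2 → -2 → -2 mod 360 = 358°
S = 81 + 0.64 × (79 − 81) = 79.72 → 80%
L = 66 + 0.64 × (71 − 66) = 69.2 → 69%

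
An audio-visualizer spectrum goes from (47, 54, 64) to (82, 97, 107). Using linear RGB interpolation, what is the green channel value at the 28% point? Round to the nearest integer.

66

G = 54 + 0.28 × (97 − 54) = 66.04 → 66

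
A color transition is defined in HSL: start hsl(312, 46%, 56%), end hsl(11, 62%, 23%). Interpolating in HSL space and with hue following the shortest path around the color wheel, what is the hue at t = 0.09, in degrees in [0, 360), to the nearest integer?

Hue: 11 − 312 = -301°, but |-301| > 180 so the shorter arc goes the other way: Δh = -301 + 360 = 59°.
H = 312 + 0.09 × (59) = 317.31 → 317°

317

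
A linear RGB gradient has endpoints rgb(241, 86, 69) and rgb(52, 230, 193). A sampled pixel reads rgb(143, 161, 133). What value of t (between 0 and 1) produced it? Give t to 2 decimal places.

Invert the lerp on the R channel (largest span, 189): t = (143 − 241) / (52 − 241) = -98/-189 = 0.51852.
Check on G: (161 − 86)/(230 − 86) = 0.5208 ✓

0.52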